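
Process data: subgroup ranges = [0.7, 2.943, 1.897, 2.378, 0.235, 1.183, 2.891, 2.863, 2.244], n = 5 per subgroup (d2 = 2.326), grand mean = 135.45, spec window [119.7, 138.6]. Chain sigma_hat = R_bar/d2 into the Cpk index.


R_bar = (0.7 + 2.943 + 1.897 + 2.378 + 0.235 + 1.183 + 2.891 + 2.863 + 2.244) / 9 = 1.926
sigma = R_bar / d2 = 1.926 / 2.326 = 0.82803095
Cp = (USL - LSL)/(6*sigma) = (138.6 - 119.7)/(6*0.82803095) = 3.8042
Cpu = (138.6 - 135.45)/(3*0.82803095) = 1.2681
Cpl = (135.45 - 119.7)/(3*0.82803095) = 6.3403
Cpk = min(Cpu, Cpl) = 1.2681

1.2681


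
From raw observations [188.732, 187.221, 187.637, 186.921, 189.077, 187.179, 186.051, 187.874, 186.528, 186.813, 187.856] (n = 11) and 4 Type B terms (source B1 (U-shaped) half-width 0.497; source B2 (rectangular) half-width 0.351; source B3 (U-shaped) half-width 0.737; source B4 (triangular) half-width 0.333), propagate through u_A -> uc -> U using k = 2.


mean = (188.732 + 187.221 + 187.637 + 186.921 + 189.077 + 187.179 + 186.051 + 187.874 + 186.528 + 186.813 + 187.856) / 11 = 187.4444545
s = sqrt(sum((x - mean)^2)/(n-1)) = 0.91042148
u_A = s / sqrt(n) = 0.91042148 / sqrt(11) = 0.2745024
u_B1 = 0.497 / sqrt(2) = 0.35143207
u_B2 = 0.351 / sqrt(3) = 0.20264994
u_B3 = 0.737 / sqrt(2) = 0.5211377
u_B4 = 0.333 / sqrt(6) = 0.13594668
uc = sqrt(0.2745024^2 + 0.35143207^2 + 0.20264994^2 + 0.5211377^2 + 0.13594668^2) = 0.72800348
U = k * uc = 2 * 0.72800348
U = 1.4560

1.4560


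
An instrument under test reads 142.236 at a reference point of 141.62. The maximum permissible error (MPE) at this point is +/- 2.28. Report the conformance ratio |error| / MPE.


e = indication - reference = 142.236 - 141.62 = 0.6160
|e| = 0.6160
ratio = |e| / MPE = 0.6160 / 2.28
ratio = 0.2702

0.2702


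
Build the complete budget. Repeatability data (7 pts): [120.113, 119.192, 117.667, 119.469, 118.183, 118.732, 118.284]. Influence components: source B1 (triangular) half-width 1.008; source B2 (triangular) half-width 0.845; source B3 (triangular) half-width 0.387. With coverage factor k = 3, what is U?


mean = (120.113 + 119.192 + 117.667 + 119.469 + 118.183 + 118.732 + 118.284) / 7 = 118.8057143
s = sqrt(sum((x - mean)^2)/(n-1)) = 0.84263707
u_A = s / sqrt(n) = 0.84263707 / sqrt(7) = 0.31848688
u_B1 = 1.008 / sqrt(6) = 0.41151428
u_B2 = 0.845 / sqrt(6) = 0.34496981
u_B3 = 0.387 / sqrt(6) = 0.15799209
uc = sqrt(0.31848688^2 + 0.41151428^2 + 0.34496981^2 + 0.15799209^2) = 0.64400587
U = k * uc = 3 * 0.64400587
U = 1.9320

1.9320


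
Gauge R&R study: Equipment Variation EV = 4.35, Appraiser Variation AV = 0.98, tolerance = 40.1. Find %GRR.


GRR = sqrt(EV^2 + AV^2) = sqrt(4.35^2 + 0.98^2) = 4.4590246
%GRR = GRR / tol * 100 = 4.4590246 / 40.1 * 100
%GRR = 11.1198

11.1198


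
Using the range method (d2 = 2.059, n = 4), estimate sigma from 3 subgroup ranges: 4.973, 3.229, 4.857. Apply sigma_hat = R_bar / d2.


R_bar = (4.973 + 3.229 + 4.857) / 3
R_bar = 13.059 / 3 = 4.353
sigma_hat = R_bar / d2 = 4.353 / 2.059 = 2.1141

2.1141


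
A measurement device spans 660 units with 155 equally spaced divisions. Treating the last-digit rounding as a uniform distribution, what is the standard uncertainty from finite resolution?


resolution = range / divisions
resolution = 660 / 155 = 4.2580645
u_res = resolution / (2*sqrt(3))
u_res = 4.2580645 / 3.4641016
u_res = 1.2292

1.2292


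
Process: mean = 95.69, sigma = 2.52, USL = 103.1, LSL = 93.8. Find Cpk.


Cpu = (USL - mean) / (3*sigma) = (103.1 - 95.69) / (3*2.52) = 0.9802
Cpl = (mean - LSL) / (3*sigma) = (95.69 - 93.8) / (3*2.52) = 0.2500
Cpk = min(Cpu, Cpl) = 0.2500

0.2500


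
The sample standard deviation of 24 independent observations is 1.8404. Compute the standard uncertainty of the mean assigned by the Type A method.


u_A = s / sqrt(n)
u_A = 1.8404 / sqrt(24)
u_A = 1.8404 / 4.8989795
u_A = 0.3757

0.3757


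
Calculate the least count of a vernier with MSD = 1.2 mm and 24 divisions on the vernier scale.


LC = MSD / n_div
= 1.2 / 24
= 0.0500

0.0500


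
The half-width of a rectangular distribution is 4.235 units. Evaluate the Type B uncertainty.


u_B = half_width / sqrt(3)
u_B = 4.235 / 1.7320508
u_B = 2.4451

2.4451


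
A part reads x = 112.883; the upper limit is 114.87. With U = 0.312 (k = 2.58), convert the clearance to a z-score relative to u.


u = U / k = 0.312 / 2.58 = 0.12093023
margin = |USL - x| = |114.87 - 112.883| = 1.987
z = margin / u = 1.987 / 0.12093023
z = 16.4310

16.4310


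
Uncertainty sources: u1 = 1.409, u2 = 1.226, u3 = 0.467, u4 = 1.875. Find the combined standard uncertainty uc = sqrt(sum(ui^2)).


uc = sqrt(1.409^2 + 1.226^2 + 0.467^2 + 1.875^2)
uc = sqrt(7.222071)
uc = 2.6874

2.6874


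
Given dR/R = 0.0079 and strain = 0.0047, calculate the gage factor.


GF = (dR/R) / epsilon
= 0.0079 / 0.0047
= 1.6809

1.6809


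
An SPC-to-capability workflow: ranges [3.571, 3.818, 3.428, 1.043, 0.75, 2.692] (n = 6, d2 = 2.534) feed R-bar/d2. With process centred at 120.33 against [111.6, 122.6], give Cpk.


R_bar = (3.571 + 3.818 + 3.428 + 1.043 + 0.75 + 2.692) / 6 = 2.5503333
sigma = R_bar / d2 = 2.5503333 / 2.534 = 1.0064457
Cp = (USL - LSL)/(6*sigma) = (122.6 - 111.6)/(6*1.0064457) = 1.8216
Cpu = (122.6 - 120.33)/(3*1.0064457) = 0.7518
Cpl = (120.33 - 111.6)/(3*1.0064457) = 2.8914
Cpk = min(Cpu, Cpl) = 0.7518

0.7518


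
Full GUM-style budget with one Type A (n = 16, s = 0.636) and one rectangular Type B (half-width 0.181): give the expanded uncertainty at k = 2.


u_A = s / sqrt(n) = 0.636 / sqrt(16) = 0.159
u_B = half_width / sqrt(3) = 0.181 / sqrt(3) = 0.1045004
uc = sqrt(u_A^2 + u_B^2) = sqrt(0.159^2 + 0.1045004^2) = 0.19026648
U = k * uc = 2 * 0.19026648
U = 0.3805

0.3805


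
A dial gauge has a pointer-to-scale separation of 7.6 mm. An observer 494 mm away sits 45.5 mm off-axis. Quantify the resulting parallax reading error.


error = h * offset / d
= 7.6 * 45.5 / 494
= 0.7000

0.7000


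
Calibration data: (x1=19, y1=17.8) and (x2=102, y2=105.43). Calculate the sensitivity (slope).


slope = (y2 - y1) / (x2 - x1)
= (105.43 - 17.8) / (102 - 19)
= 87.6300 / 83
= 1.0558

1.0558


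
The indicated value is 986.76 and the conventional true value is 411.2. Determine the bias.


Systematic error = measured - true
= 986.76 - 411.2
= 575.5600

575.5600


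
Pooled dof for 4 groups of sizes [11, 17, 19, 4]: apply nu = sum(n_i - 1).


nu = sum_i (n_i - 1)
nu = ((11 - 1) + (17 - 1) + (19 - 1) + (4 - 1))
nu = 10 + 16 + 18 + 3
nu = 47

47


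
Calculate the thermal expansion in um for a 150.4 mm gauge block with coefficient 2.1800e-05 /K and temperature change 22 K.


dL = L * alpha * dT
= 150.4 * 2.1800e-05 * 22
= 0.0721318 mm
dL_um = 0.0721318 * 1000 = 72.1318 um

72.1318


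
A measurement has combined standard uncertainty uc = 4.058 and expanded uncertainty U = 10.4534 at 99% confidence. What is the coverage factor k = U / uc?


k = U / uc
k = 10.4534 / 4.058
k = 2.576

2.576


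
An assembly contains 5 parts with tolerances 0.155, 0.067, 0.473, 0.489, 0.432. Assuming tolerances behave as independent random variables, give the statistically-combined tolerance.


RSS = sqrt(0.155^2 + 0.067^2 + 0.473^2 + 0.489^2 + 0.432^2)
= sqrt(0.677988)
= 0.8234

0.8234


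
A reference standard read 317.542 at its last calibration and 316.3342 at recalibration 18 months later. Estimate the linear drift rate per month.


rate = (v2 - v1) / months
= (316.3342 - 317.542) / 18
= -1.2078 / 18
= -0.0671

-0.0671


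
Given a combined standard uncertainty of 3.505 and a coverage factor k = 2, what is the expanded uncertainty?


U = k * uc
U = 2 * 3.505
U = 7.0100

7.0100


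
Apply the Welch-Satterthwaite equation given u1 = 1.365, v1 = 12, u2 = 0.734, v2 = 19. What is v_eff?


uc = sqrt(u1^2 + u2^2) = sqrt(1.365^2 + 0.734^2) = 1.5498326
v_eff = uc^4 / (u1^4/v1 + u2^4/v2)
= 1.5498326^4 / (1.365^4/12 + 0.734^4/19)
= 5.7695131 / 0.30457736
v_eff = 18.9427

18.9427


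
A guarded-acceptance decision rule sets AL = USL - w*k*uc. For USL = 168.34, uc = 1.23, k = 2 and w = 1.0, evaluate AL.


U = k * uc = 2 * 1.23 = 2.46
guard band g = w * U = 1.0 * 2.46 = 2.46
AL = USL - g = 168.34 - 2.46
AL = 165.8800

165.8800


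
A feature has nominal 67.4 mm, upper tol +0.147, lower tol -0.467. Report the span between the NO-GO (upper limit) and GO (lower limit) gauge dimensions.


GO = nominal - lower_tol (smallest hole = maximum material condition)
GO = 67.4 - 0.467 = 66.933
NO-GO = nominal + upper_tol (largest hole = least material condition)
NO-GO = 67.4 + 0.147 = 67.547
spread = NO-GO - GO = 67.547 - 66.933 = 0.6140

0.6140


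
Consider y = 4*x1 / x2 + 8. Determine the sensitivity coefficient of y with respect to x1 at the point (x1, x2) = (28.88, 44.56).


y = 4*x1 / x2 + 8
dy/dx1 = 4/x2
Evaluate at x2 = 44.56: c1 = 4 / 44.56
c1 = 0.0898

0.0898


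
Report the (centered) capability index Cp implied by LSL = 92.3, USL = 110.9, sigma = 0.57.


Cp = (USL - LSL) / (6 * sigma)
= (110.9 - 92.3) / (6 * 0.57)
= 18.6000 / 3.4200
= 5.4386

5.4386


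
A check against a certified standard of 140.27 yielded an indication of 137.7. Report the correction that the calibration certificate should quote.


Correction = standard - reading
= 140.27 - 137.7
= 2.5700

2.5700


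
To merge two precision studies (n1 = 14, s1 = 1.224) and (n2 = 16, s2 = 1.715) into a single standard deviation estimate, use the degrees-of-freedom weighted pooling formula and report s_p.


s_p = sqrt(((n1-1)*s1^2 + (n2-1)*s2^2) / (n1+n2-2))
numerator = (14-1)*1.224^2 + (16-1)*1.715^2 = 19.476288 + 44.118375 = 63.594663
denominator = 14 + 16 - 2 = 28
s_p^2 = 63.594663 / 28 = 2.271238
s_p = sqrt(2.271238) = 1.5071

1.5071


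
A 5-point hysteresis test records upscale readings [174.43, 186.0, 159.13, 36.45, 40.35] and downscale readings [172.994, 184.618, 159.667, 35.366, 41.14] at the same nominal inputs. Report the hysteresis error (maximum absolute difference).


|174.43 - 172.994| = 1.4360
|186.0 - 184.618| = 1.3820
|159.13 - 159.667| = 0.5370
|36.45 - 35.366| = 1.0840
|40.35 - 41.14| = 0.7900
hysteresis = max(diffs) = 1.4360

1.4360


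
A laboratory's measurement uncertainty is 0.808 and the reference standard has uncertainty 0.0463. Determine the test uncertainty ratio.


TUR = u_lab / u_ref
= 0.808 / 0.0463
= 17.4514

17.4514


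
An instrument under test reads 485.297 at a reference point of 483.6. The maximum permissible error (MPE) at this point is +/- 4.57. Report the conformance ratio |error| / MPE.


e = indication - reference = 485.297 - 483.6 = 1.6970
|e| = 1.6970
ratio = |e| / MPE = 1.6970 / 4.57
ratio = 0.3713

0.3713


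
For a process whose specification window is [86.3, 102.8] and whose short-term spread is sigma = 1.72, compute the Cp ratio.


Cp = (USL - LSL) / (6 * sigma)
= (102.8 - 86.3) / (6 * 1.72)
= 16.5000 / 10.3200
= 1.5988

1.5988


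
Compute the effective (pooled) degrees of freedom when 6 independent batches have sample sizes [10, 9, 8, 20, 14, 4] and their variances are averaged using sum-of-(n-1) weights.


nu = sum_i (n_i - 1)
nu = ((10 - 1) + (9 - 1) + (8 - 1) + (20 - 1) + (14 - 1) + (4 - 1))
nu = 9 + 8 + 7 + 19 + 13 + 3
nu = 59

59


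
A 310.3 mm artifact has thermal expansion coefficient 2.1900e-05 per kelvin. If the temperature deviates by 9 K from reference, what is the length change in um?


dL = L * alpha * dT
= 310.3 * 2.1900e-05 * 9
= 0.0611601 mm
dL_um = 0.0611601 * 1000 = 61.1601 um

61.1601


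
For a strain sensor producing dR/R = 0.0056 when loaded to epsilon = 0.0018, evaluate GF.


GF = (dR/R) / epsilon
= 0.0056 / 0.0018
= 3.1111

3.1111


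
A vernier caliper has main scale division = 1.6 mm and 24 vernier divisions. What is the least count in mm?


LC = MSD / n_div
= 1.6 / 24
= 0.0667

0.0667


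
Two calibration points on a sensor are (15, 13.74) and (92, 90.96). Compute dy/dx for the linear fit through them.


slope = (y2 - y1) / (x2 - x1)
= (90.96 - 13.74) / (92 - 15)
= 77.2200 / 77
= 1.0029

1.0029


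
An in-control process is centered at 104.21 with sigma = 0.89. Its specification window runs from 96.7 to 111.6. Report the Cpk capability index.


Cpu = (USL - mean) / (3*sigma) = (111.6 - 104.21) / (3*0.89) = 2.7678
Cpl = (mean - LSL) / (3*sigma) = (104.21 - 96.7) / (3*0.89) = 2.8127
Cpk = min(Cpu, Cpl) = 2.7678

2.7678


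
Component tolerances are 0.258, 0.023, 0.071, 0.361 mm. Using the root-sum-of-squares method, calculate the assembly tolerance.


RSS = sqrt(0.258^2 + 0.023^2 + 0.071^2 + 0.361^2)
= sqrt(0.202455)
= 0.4499

0.4499


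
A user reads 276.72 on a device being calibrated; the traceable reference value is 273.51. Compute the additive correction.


Correction = standard - reading
= 273.51 - 276.72
= -3.2100

-3.2100


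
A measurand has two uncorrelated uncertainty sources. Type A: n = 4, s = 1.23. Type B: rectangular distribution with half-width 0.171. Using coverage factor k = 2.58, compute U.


u_A = s / sqrt(n) = 1.23 / sqrt(4) = 0.615
u_B = half_width / sqrt(3) = 0.171 / sqrt(3) = 0.098726896
uc = sqrt(u_A^2 + u_B^2) = sqrt(0.615^2 + 0.098726896^2) = 0.62287398
U = k * uc = 2.58 * 0.62287398
U = 1.6070

1.6070


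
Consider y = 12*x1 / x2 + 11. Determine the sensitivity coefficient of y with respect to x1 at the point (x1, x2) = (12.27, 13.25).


y = 12*x1 / x2 + 11
dy/dx1 = 12/x2
Evaluate at x2 = 13.25: c1 = 12 / 13.25
c1 = 0.9057

0.9057


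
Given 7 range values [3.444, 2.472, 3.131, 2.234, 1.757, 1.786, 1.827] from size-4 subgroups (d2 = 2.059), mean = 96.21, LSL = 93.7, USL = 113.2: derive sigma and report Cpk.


R_bar = (3.444 + 2.472 + 3.131 + 2.234 + 1.757 + 1.786 + 1.827) / 7 = 2.3787143
sigma = R_bar / d2 = 2.3787143 / 2.059 = 1.1552765
Cp = (USL - LSL)/(6*sigma) = (113.2 - 93.7)/(6*1.1552765) = 2.8132
Cpu = (113.2 - 96.21)/(3*1.1552765) = 4.9021
Cpl = (96.21 - 93.7)/(3*1.1552765) = 0.7242
Cpk = min(Cpu, Cpl) = 0.7242

0.7242


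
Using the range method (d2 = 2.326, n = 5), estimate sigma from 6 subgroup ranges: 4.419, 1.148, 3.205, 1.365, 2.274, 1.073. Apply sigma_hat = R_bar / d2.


R_bar = (4.419 + 1.148 + 3.205 + 1.365 + 2.274 + 1.073) / 6
R_bar = 13.484 / 6 = 2.2473333
sigma_hat = R_bar / d2 = 2.2473333 / 2.326 = 0.9662

0.9662


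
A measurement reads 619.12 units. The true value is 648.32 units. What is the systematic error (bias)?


Systematic error = measured - true
= 619.12 - 648.32
= -29.2000

-29.2000


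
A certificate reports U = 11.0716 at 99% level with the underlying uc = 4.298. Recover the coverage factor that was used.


k = U / uc
k = 11.0716 / 4.298
k = 2.576

2.576


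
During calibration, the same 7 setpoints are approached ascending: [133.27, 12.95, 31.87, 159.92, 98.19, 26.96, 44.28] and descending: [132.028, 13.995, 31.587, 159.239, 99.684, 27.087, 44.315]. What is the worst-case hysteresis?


|133.27 - 132.028| = 1.2420
|12.95 - 13.995| = 1.0450
|31.87 - 31.587| = 0.2830
|159.92 - 159.239| = 0.6810
|98.19 - 99.684| = 1.4940
|26.96 - 27.087| = 0.1270
|44.28 - 44.315| = 0.0350
hysteresis = max(diffs) = 1.4940

1.4940


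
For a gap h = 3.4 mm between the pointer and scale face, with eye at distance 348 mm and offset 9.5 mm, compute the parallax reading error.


error = h * offset / d
= 3.4 * 9.5 / 348
= 0.0928

0.0928


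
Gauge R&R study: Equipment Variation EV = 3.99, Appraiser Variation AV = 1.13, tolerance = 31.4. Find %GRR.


GRR = sqrt(EV^2 + AV^2) = sqrt(3.99^2 + 1.13^2) = 4.1469266
%GRR = GRR / tol * 100 = 4.1469266 / 31.4 * 100
%GRR = 13.2068

13.2068


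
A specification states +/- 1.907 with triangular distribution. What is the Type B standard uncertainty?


u_B = half_width / sqrt(6)
u_B = 1.907 / 2.4494897
u_B = 0.7785

0.7785


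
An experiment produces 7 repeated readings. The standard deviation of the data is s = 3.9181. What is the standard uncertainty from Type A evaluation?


u_A = s / sqrt(n)
u_A = 3.9181 / sqrt(7)
u_A = 3.9181 / 2.6457513
u_A = 1.4809

1.4809


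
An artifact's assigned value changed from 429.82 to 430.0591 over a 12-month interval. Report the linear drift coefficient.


rate = (v2 - v1) / months
= (430.0591 - 429.82) / 12
= 0.2391 / 12
= 0.0199

0.0199


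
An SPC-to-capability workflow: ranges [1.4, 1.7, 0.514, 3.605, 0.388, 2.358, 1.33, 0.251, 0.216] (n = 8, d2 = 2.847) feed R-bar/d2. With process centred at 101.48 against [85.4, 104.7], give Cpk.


R_bar = (1.4 + 1.7 + 0.514 + 3.605 + 0.388 + 2.358 + 1.33 + 0.251 + 0.216) / 9 = 1.3068889
sigma = R_bar / d2 = 1.3068889 / 2.847 = 0.45904071
Cp = (USL - LSL)/(6*sigma) = (104.7 - 85.4)/(6*0.45904071) = 7.0074
Cpu = (104.7 - 101.48)/(3*0.45904071) = 2.3382
Cpl = (101.48 - 85.4)/(3*0.45904071) = 11.6765
Cpk = min(Cpu, Cpl) = 2.3382

2.3382


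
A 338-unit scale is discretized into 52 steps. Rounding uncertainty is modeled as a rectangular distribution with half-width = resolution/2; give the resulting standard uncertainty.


resolution = range / divisions
resolution = 338 / 52 = 6.5
u_res = resolution / (2*sqrt(3))
u_res = 6.5 / 3.4641016
u_res = 1.8764

1.8764


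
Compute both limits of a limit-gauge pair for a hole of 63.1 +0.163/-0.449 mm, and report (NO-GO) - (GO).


GO = nominal - lower_tol (smallest hole = maximum material condition)
GO = 63.1 - 0.449 = 62.651
NO-GO = nominal + upper_tol (largest hole = least material condition)
NO-GO = 63.1 + 0.163 = 63.263
spread = NO-GO - GO = 63.263 - 62.651 = 0.6120

0.6120


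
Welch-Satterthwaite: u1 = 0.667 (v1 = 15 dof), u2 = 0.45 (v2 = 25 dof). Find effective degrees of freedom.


uc = sqrt(u1^2 + u2^2) = sqrt(0.667^2 + 0.45^2) = 0.80460487
v_eff = uc^4 / (u1^4/v1 + u2^4/v2)
= 0.80460487^4 / (0.667^4/15 + 0.45^4/25)
= 0.41911251 / 0.014835331
v_eff = 28.2510

28.2510


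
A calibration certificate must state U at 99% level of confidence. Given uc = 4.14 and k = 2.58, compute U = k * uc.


U = k * uc
U = 2.58 * 4.14
U = 10.6812

10.6812


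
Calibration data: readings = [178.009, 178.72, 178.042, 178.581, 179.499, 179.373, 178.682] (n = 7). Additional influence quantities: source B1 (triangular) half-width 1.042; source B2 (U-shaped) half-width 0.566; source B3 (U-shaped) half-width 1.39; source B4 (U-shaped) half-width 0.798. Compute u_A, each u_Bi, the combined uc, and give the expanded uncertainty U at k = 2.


mean = (178.009 + 178.72 + 178.042 + 178.581 + 179.499 + 179.373 + 178.682) / 7 = 178.7008571
s = sqrt(sum((x - mean)^2)/(n-1)) = 0.57974921
u_A = s / sqrt(n) = 0.57974921 / sqrt(7) = 0.2191246
u_B1 = 1.042 / sqrt(6) = 0.42539472
u_B2 = 0.566 / sqrt(2) = 0.40022244
u_B3 = 1.39 / sqrt(2) = 0.98287843
u_B4 = 0.798 / sqrt(2) = 0.56427121
uc = sqrt(0.2191246^2 + 0.42539472^2 + 0.40022244^2 + 0.98287843^2 + 0.56427121^2) = 1.2936794
U = k * uc = 2 * 1.2936794
U = 2.5874

2.5874


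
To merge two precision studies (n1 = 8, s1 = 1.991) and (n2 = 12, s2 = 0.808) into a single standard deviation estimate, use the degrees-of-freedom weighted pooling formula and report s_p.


s_p = sqrt(((n1-1)*s1^2 + (n2-1)*s2^2) / (n1+n2-2))
numerator = (8-1)*1.991^2 + (12-1)*0.808^2 = 27.748567 + 7.181504 = 34.930071
denominator = 8 + 12 - 2 = 18
s_p^2 = 34.930071 / 18 = 1.9405595
s_p = sqrt(1.9405595) = 1.3930

1.3930


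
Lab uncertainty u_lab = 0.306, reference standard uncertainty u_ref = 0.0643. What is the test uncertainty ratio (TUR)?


TUR = u_lab / u_ref
= 0.306 / 0.0643
= 4.7589

4.7589


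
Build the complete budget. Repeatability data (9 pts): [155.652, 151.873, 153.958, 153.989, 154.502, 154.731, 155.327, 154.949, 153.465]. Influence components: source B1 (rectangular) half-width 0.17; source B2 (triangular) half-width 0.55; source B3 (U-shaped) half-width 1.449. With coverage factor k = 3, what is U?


mean = (155.652 + 151.873 + 153.958 + 153.989 + 154.502 + 154.731 + 155.327 + 154.949 + 153.465) / 9 = 154.2717778
s = sqrt(sum((x - mean)^2)/(n-1)) = 1.1360276
u_A = s / sqrt(n) = 1.1360276 / sqrt(9) = 0.37867587
u_B1 = 0.17 / sqrt(3) = 0.098149546
u_B2 = 0.55 / sqrt(6) = 0.22453656
u_B3 = 1.449 / sqrt(2) = 1.0245977
uc = sqrt(0.37867587^2 + 0.098149546^2 + 0.22453656^2 + 1.0245977^2) = 1.1194846
U = k * uc = 3 * 1.1194846
U = 3.3585

3.3585


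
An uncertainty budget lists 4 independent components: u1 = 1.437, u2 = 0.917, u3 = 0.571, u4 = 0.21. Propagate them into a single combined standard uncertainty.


uc = sqrt(1.437^2 + 0.917^2 + 0.571^2 + 0.21^2)
uc = sqrt(3.275999)
uc = 1.8100

1.8100


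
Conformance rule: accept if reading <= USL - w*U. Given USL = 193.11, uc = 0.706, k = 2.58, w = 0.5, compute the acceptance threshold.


U = k * uc = 2.58 * 0.706 = 1.82148
guard band g = w * U = 0.5 * 1.82148 = 0.91074
AL = USL - g = 193.11 - 0.91074
AL = 192.1993

192.1993


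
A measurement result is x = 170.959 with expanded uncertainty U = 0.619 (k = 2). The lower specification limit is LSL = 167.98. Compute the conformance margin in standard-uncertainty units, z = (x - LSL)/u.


u = U / k = 0.619 / 2 = 0.3095
margin = |LSL - x| = |167.98 - 170.959| = 2.979
z = margin / u = 2.979 / 0.3095
z = 9.6252

9.6252


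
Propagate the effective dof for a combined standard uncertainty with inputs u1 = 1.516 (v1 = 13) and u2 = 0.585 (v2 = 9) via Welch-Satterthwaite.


uc = sqrt(u1^2 + u2^2) = sqrt(1.516^2 + 0.585^2) = 1.6249557
v_eff = uc^4 / (u1^4/v1 + u2^4/v2)
= 1.6249557^4 / (1.516^4/13 + 0.585^4/9)
= 6.9721401 / 0.41931931
v_eff = 16.6273

16.6273


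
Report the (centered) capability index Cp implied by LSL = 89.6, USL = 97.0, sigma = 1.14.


Cp = (USL - LSL) / (6 * sigma)
= (97.0 - 89.6) / (6 * 1.14)
= 7.4000 / 6.8400
= 1.0819

1.0819


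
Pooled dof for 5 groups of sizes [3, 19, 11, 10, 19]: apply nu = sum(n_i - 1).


nu = sum_i (n_i - 1)
nu = ((3 - 1) + (19 - 1) + (11 - 1) + (10 - 1) + (19 - 1))
nu = 2 + 18 + 10 + 9 + 18
nu = 57

57


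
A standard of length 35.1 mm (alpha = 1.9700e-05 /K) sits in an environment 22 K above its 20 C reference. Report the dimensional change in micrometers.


dL = L * alpha * dT
= 35.1 * 1.9700e-05 * 22
= 0.0152123 mm
dL_um = 0.0152123 * 1000 = 15.2123 um

15.2123


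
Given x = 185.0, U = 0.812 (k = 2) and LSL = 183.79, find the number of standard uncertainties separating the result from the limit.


u = U / k = 0.812 / 2 = 0.406
margin = |LSL - x| = |183.79 - 185.0| = 1.21
z = margin / u = 1.21 / 0.406
z = 2.9803

2.9803


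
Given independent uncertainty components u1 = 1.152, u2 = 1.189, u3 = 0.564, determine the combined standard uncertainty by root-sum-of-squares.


uc = sqrt(1.152^2 + 1.189^2 + 0.564^2)
uc = sqrt(3.058921)
uc = 1.7490

1.7490


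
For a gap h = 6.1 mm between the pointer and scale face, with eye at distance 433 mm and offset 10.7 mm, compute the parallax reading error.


error = h * offset / d
= 6.1 * 10.7 / 433
= 0.1507

0.1507


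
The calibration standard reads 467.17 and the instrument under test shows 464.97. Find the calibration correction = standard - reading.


Correction = standard - reading
= 467.17 - 464.97
= 2.2000

2.2000


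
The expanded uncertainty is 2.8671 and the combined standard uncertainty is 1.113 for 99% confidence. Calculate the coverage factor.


k = U / uc
k = 2.8671 / 1.113
k = 2.576

2.576


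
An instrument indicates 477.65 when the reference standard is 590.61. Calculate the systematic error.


Systematic error = measured - true
= 477.65 - 590.61
= -112.9600

-112.9600


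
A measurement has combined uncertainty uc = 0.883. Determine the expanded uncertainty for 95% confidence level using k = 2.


U = k * uc
U = 2 * 0.883
U = 1.7660

1.7660


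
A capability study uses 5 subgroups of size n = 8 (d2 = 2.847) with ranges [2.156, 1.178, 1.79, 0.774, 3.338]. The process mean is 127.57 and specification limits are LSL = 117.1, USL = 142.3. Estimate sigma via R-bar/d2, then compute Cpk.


R_bar = (2.156 + 1.178 + 1.79 + 0.774 + 3.338) / 5 = 1.8472
sigma = R_bar / d2 = 1.8472 / 2.847 = 0.64882332
Cp = (USL - LSL)/(6*sigma) = (142.3 - 117.1)/(6*0.64882332) = 6.4733
Cpu = (142.3 - 127.57)/(3*0.64882332) = 7.5675
Cpl = (127.57 - 117.1)/(3*0.64882332) = 5.3790
Cpk = min(Cpu, Cpl) = 5.3790

5.3790


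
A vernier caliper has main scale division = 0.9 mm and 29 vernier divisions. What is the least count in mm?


LC = MSD / n_div
= 0.9 / 29
= 0.0310

0.0310


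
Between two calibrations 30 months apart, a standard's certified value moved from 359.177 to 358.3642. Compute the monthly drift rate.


rate = (v2 - v1) / months
= (358.3642 - 359.177) / 30
= -0.8128 / 30
= -0.0271

-0.0271


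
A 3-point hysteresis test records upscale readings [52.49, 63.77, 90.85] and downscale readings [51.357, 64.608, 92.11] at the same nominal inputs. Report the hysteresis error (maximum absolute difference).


|52.49 - 51.357| = 1.1330
|63.77 - 64.608| = 0.8380
|90.85 - 92.11| = 1.2600
hysteresis = max(diffs) = 1.2600

1.2600


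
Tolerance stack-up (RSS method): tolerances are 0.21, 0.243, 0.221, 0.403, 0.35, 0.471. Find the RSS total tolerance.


RSS = sqrt(0.21^2 + 0.243^2 + 0.221^2 + 0.403^2 + 0.35^2 + 0.471^2)
= sqrt(0.65874)
= 0.8116

0.8116


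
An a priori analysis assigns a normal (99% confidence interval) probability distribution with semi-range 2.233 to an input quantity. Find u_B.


u_B = half_width / 2.576
u_B = 2.233 / 2.576
u_B = 0.8668

0.8668


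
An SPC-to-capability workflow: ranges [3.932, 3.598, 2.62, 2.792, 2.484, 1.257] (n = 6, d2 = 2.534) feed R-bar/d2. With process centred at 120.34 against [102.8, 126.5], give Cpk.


R_bar = (3.932 + 3.598 + 2.62 + 2.792 + 2.484 + 1.257) / 6 = 2.7805
sigma = R_bar / d2 = 2.7805 / 2.534 = 1.097277
Cp = (USL - LSL)/(6*sigma) = (126.5 - 102.8)/(6*1.097277) = 3.5998
Cpu = (126.5 - 120.34)/(3*1.097277) = 1.8713
Cpl = (120.34 - 102.8)/(3*1.097277) = 5.3283
Cpk = min(Cpu, Cpl) = 1.8713

1.8713


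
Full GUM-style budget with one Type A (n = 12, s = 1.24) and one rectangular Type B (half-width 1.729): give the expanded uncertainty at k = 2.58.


u_A = s / sqrt(n) = 1.24 / sqrt(12) = 0.35795717
u_B = half_width / sqrt(3) = 1.729 / sqrt(3) = 0.99823862
uc = sqrt(u_A^2 + u_B^2) = sqrt(0.35795717^2 + 0.99823862^2) = 1.060478
U = k * uc = 2.58 * 1.060478
U = 2.7360

2.7360


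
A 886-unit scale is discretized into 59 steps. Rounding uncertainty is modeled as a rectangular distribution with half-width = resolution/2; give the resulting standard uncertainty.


resolution = range / divisions
resolution = 886 / 59 = 15.016949
u_res = resolution / (2*sqrt(3))
u_res = 15.016949 / 3.4641016
u_res = 4.3350

4.3350


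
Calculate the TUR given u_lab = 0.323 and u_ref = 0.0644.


TUR = u_lab / u_ref
= 0.323 / 0.0644
= 5.0155

5.0155


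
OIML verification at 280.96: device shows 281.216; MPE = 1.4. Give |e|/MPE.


e = indication - reference = 281.216 - 280.96 = 0.2560
|e| = 0.2560
ratio = |e| / MPE = 0.2560 / 1.4
ratio = 0.1829

0.1829


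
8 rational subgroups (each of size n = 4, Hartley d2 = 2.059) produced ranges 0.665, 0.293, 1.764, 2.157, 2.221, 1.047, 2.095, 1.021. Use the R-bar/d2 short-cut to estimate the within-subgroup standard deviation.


R_bar = (0.665 + 0.293 + 1.764 + 2.157 + 2.221 + 1.047 + 2.095 + 1.021) / 8
R_bar = 11.263 / 8 = 1.407875
sigma_hat = R_bar / d2 = 1.407875 / 2.059 = 0.6838

0.6838


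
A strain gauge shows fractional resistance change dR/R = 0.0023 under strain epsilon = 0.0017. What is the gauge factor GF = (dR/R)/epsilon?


GF = (dR/R) / epsilon
= 0.0023 / 0.0017
= 1.3529

1.3529


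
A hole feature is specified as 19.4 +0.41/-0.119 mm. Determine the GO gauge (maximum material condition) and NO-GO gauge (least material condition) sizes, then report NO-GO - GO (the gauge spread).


GO = nominal - lower_tol (smallest hole = maximum material condition)
GO = 19.4 - 0.119 = 19.281
NO-GO = nominal + upper_tol (largest hole = least material condition)
NO-GO = 19.4 + 0.41 = 19.81
spread = NO-GO - GO = 19.81 - 19.281 = 0.5290

0.5290


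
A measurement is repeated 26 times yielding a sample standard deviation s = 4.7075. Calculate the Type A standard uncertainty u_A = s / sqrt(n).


u_A = s / sqrt(n)
u_A = 4.7075 / sqrt(26)
u_A = 4.7075 / 5.0990195
u_A = 0.9232

0.9232


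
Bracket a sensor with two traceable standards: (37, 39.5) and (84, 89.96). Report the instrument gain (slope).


slope = (y2 - y1) / (x2 - x1)
= (89.96 - 39.5) / (84 - 37)
= 50.4600 / 47
= 1.0736

1.0736


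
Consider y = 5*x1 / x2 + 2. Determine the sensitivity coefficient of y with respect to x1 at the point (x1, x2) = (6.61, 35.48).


y = 5*x1 / x2 + 2
dy/dx1 = 5/x2
Evaluate at x2 = 35.48: c1 = 5 / 35.48
c1 = 0.1409

0.1409


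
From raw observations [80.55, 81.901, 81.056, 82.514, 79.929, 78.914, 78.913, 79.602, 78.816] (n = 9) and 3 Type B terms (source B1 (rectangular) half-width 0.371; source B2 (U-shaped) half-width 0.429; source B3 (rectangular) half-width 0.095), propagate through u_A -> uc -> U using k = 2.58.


mean = (80.55 + 81.901 + 81.056 + 82.514 + 79.929 + 78.914 + 78.913 + 79.602 + 78.816) / 9 = 80.24388889
s = sqrt(sum((x - mean)^2)/(n-1)) = 1.3575052
u_A = s / sqrt(n) = 1.3575052 / sqrt(9) = 0.45250173
u_B1 = 0.371 / sqrt(3) = 0.21419695
u_B2 = 0.429 / sqrt(2) = 0.30334881
u_B3 = 0.095 / sqrt(3) = 0.054848276
uc = sqrt(0.45250173^2 + 0.21419695^2 + 0.30334881^2 + 0.054848276^2) = 0.58793451
U = k * uc = 2.58 * 0.58793451
U = 1.5169

1.5169


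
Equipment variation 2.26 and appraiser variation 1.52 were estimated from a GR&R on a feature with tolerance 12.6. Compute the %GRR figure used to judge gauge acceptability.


GRR = sqrt(EV^2 + AV^2) = sqrt(2.26^2 + 1.52^2) = 2.7236006
%GRR = GRR / tol * 100 = 2.7236006 / 12.6 * 100
%GRR = 21.6159

21.6159


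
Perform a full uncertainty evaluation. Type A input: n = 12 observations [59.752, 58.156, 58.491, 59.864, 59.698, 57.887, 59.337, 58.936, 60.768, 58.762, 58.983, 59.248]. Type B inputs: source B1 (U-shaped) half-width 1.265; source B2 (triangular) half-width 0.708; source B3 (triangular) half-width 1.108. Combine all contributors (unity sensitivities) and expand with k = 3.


mean = (59.752 + 58.156 + 58.491 + 59.864 + 59.698 + 57.887 + 59.337 + 58.936 + 60.768 + 58.762 + 58.983 + 59.248) / 12 = 59.15683333
s = sqrt(sum((x - mean)^2)/(n-1)) = 0.80205167
u_A = s / sqrt(n) = 0.80205167 / sqrt(12) = 0.23153237
u_B1 = 1.265 / sqrt(2) = 0.89449008
u_B2 = 0.708 / sqrt(6) = 0.28903979
u_B3 = 1.108 / sqrt(6) = 0.45233911
uc = sqrt(0.23153237^2 + 0.89449008^2 + 0.28903979^2 + 0.45233911^2) = 1.0685852
U = k * uc = 3 * 1.0685852
U = 3.2058

3.2058


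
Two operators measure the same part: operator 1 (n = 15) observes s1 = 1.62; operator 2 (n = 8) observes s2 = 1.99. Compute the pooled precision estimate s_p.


s_p = sqrt(((n1-1)*s1^2 + (n2-1)*s2^2) / (n1+n2-2))
numerator = (15-1)*1.62^2 + (8-1)*1.99^2 = 36.7416 + 27.7207 = 64.4623
denominator = 15 + 8 - 2 = 21
s_p^2 = 64.4623 / 21 = 3.0696333
s_p = sqrt(3.0696333) = 1.7520

1.7520


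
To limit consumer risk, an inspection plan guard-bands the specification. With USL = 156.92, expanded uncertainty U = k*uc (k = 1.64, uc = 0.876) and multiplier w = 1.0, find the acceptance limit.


U = k * uc = 1.64 * 0.876 = 1.43664
guard band g = w * U = 1.0 * 1.43664 = 1.43664
AL = USL - g = 156.92 - 1.43664
AL = 155.4834

155.4834


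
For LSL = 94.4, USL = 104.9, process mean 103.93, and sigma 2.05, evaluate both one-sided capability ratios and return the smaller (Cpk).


Cpu = (USL - mean) / (3*sigma) = (104.9 - 103.93) / (3*2.05) = 0.1577
Cpl = (mean - LSL) / (3*sigma) = (103.93 - 94.4) / (3*2.05) = 1.5496
Cpk = min(Cpu, Cpl) = 0.1577

0.1577


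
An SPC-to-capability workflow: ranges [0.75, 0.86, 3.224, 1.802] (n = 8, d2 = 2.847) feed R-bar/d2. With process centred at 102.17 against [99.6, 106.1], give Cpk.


R_bar = (0.75 + 0.86 + 3.224 + 1.802) / 4 = 1.659
sigma = R_bar / d2 = 1.659 / 2.847 = 0.58271865
Cp = (USL - LSL)/(6*sigma) = (106.1 - 99.6)/(6*0.58271865) = 1.8591
Cpu = (106.1 - 102.17)/(3*0.58271865) = 2.2481
Cpl = (102.17 - 99.6)/(3*0.58271865) = 1.4701
Cpk = min(Cpu, Cpl) = 1.4701

1.4701


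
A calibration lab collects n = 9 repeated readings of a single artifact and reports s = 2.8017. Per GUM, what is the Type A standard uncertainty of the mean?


u_A = s / sqrt(n)
u_A = 2.8017 / sqrt(9)
u_A = 2.8017 / 3
u_A = 0.9339

0.9339


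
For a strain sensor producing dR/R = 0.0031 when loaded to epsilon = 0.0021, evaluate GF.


GF = (dR/R) / epsilon
= 0.0031 / 0.0021
= 1.4762

1.4762


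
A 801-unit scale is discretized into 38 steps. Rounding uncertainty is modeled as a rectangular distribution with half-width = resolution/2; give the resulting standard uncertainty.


resolution = range / divisions
resolution = 801 / 38 = 21.078947
u_res = resolution / (2*sqrt(3))
u_res = 21.078947 / 3.4641016
u_res = 6.0850

6.0850


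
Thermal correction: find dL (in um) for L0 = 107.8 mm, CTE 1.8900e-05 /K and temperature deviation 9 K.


dL = L * alpha * dT
= 107.8 * 1.8900e-05 * 9
= 0.0183368 mm
dL_um = 0.0183368 * 1000 = 18.3368 um

18.3368


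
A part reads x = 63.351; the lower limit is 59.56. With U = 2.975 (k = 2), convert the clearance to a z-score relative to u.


u = U / k = 2.975 / 2 = 1.4875
margin = |LSL - x| = |59.56 - 63.351| = 3.791
z = margin / u = 3.791 / 1.4875
z = 2.5486

2.5486


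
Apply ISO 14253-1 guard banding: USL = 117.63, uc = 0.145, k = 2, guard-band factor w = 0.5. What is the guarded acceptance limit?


U = k * uc = 2 * 0.145 = 0.29
guard band g = w * U = 0.5 * 0.29 = 0.145
AL = USL - g = 117.63 - 0.145
AL = 117.4850

117.4850


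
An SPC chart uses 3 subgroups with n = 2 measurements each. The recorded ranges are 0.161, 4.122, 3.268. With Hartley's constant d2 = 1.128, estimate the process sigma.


R_bar = (0.161 + 4.122 + 3.268) / 3
R_bar = 7.551 / 3 = 2.517
sigma_hat = R_bar / d2 = 2.517 / 1.128 = 2.2314

2.2314


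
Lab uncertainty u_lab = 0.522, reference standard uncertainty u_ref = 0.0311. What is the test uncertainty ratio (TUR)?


TUR = u_lab / u_ref
= 0.522 / 0.0311
= 16.7846

16.7846


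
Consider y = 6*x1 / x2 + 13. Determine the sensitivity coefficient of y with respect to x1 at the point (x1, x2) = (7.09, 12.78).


y = 6*x1 / x2 + 13
dy/dx1 = 6/x2
Evaluate at x2 = 12.78: c1 = 6 / 12.78
c1 = 0.4695

0.4695


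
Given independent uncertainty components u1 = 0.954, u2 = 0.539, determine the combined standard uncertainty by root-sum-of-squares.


uc = sqrt(0.954^2 + 0.539^2)
uc = sqrt(1.200637)
uc = 1.0957

1.0957


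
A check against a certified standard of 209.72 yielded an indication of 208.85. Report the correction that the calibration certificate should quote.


Correction = standard - reading
= 209.72 - 208.85
= 0.8700

0.8700


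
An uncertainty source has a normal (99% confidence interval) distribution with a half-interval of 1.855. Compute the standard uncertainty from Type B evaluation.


u_B = half_width / 2.576
u_B = 1.855 / 2.576
u_B = 0.7201

0.7201


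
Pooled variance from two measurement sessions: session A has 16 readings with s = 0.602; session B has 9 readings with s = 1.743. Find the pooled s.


s_p = sqrt(((n1-1)*s1^2 + (n2-1)*s2^2) / (n1+n2-2))
numerator = (16-1)*0.602^2 + (9-1)*1.743^2 = 5.43606 + 24.304392 = 29.740452
denominator = 16 + 9 - 2 = 23
s_p^2 = 29.740452 / 23 = 1.2930631
s_p = sqrt(1.2930631) = 1.1371

1.1371


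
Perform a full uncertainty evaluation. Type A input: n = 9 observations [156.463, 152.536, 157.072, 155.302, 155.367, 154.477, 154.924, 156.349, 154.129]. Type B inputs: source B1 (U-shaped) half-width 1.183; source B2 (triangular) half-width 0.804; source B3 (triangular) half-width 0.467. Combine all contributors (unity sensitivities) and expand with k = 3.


mean = (156.463 + 152.536 + 157.072 + 155.302 + 155.367 + 154.477 + 154.924 + 156.349 + 154.129) / 9 = 155.1798889
s = sqrt(sum((x - mean)^2)/(n-1)) = 1.3828073
u_A = s / sqrt(n) = 1.3828073 / sqrt(9) = 0.46093577
u_B1 = 1.183 / sqrt(2) = 0.83650732
u_B2 = 0.804 / sqrt(6) = 0.32823163
u_B3 = 0.467 / sqrt(6) = 0.19065195
uc = sqrt(0.46093577^2 + 0.83650732^2 + 0.32823163^2 + 0.19065195^2) = 1.0277599
U = k * uc = 3 * 1.0277599
U = 3.0833

3.0833


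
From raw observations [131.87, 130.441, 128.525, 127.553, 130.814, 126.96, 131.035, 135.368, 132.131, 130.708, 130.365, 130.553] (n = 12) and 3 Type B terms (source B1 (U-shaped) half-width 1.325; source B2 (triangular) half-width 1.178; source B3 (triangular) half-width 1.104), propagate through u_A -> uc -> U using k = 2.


mean = (131.87 + 130.441 + 128.525 + 127.553 + 130.814 + 126.96 + 131.035 + 135.368 + 132.131 + 130.708 + 130.365 + 130.553) / 12 = 130.5269167
s = sqrt(sum((x - mean)^2)/(n-1)) = 2.2114459
u_A = s / sqrt(n) = 2.2114459 / sqrt(12) = 0.63838944
u_B1 = 1.325 / sqrt(2) = 0.93691649
u_B2 = 1.178 / sqrt(6) = 0.48091649
u_B3 = 1.104 / sqrt(6) = 0.45070611
uc = sqrt(0.63838944^2 + 0.93691649^2 + 0.48091649^2 + 0.45070611^2) = 1.3114001
U = k * uc = 2 * 1.3114001
U = 2.6228

2.6228


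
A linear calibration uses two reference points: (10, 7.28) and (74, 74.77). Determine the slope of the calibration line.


slope = (y2 - y1) / (x2 - x1)
= (74.77 - 7.28) / (74 - 10)
= 67.4900 / 64
= 1.0545

1.0545


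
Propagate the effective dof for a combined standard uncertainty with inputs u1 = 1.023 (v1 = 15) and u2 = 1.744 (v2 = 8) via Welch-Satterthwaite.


uc = sqrt(u1^2 + u2^2) = sqrt(1.023^2 + 1.744^2) = 2.0218964
v_eff = uc^4 / (u1^4/v1 + u2^4/v2)
= 2.0218964^4 / (1.023^4/15 + 1.744^4/8)
= 16.712276 / 1.2293825
v_eff = 13.5940

13.5940


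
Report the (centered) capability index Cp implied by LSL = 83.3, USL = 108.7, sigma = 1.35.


Cp = (USL - LSL) / (6 * sigma)
= (108.7 - 83.3) / (6 * 1.35)
= 25.4000 / 8.1000
= 3.1358

3.1358


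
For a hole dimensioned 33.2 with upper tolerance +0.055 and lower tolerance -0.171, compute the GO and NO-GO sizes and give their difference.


GO = nominal - lower_tol (smallest hole = maximum material condition)
GO = 33.2 - 0.171 = 33.029
NO-GO = nominal + upper_tol (largest hole = least material condition)
NO-GO = 33.2 + 0.055 = 33.255
spread = NO-GO - GO = 33.255 - 33.029 = 0.2260

0.2260


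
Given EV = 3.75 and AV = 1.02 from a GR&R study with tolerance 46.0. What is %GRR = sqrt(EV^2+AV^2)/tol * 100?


GRR = sqrt(EV^2 + AV^2) = sqrt(3.75^2 + 1.02^2) = 3.886245
%GRR = GRR / tol * 100 = 3.886245 / 46.0 * 100
%GRR = 8.4484

8.4484


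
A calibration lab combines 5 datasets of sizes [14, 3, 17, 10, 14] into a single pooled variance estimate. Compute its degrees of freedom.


nu = sum_i (n_i - 1)
nu = ((14 - 1) + (3 - 1) + (17 - 1) + (10 - 1) + (14 - 1))
nu = 13 + 2 + 16 + 9 + 13
nu = 53

53


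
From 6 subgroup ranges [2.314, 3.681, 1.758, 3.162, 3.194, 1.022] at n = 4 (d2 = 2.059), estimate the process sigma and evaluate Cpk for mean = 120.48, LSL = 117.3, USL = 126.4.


R_bar = (2.314 + 3.681 + 1.758 + 3.162 + 3.194 + 1.022) / 6 = 2.5218333
sigma = R_bar / d2 = 2.5218333 / 2.059 = 1.2247855
Cp = (USL - LSL)/(6*sigma) = (126.4 - 117.3)/(6*1.2247855) = 1.2383
Cpu = (126.4 - 120.48)/(3*1.2247855) = 1.6112
Cpl = (120.48 - 117.3)/(3*1.2247855) = 0.8655
Cpk = min(Cpu, Cpl) = 0.8655

0.8655


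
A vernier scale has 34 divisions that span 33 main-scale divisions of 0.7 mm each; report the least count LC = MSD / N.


LC = MSD / n_div
= 0.7 / 34
= 0.0206

0.0206


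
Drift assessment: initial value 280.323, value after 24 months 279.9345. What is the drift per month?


rate = (v2 - v1) / months
= (279.9345 - 280.323) / 24
= -0.3885 / 24
= -0.0162

-0.0162


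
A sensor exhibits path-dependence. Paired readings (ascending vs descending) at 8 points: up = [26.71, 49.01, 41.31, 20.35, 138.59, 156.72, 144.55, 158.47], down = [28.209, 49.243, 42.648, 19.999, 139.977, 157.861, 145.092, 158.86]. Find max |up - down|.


|26.71 - 28.209| = 1.4990
|49.01 - 49.243| = 0.2330
|41.31 - 42.648| = 1.3380
|20.35 - 19.999| = 0.3510
|138.59 - 139.977| = 1.3870
|156.72 - 157.861| = 1.1410
|144.55 - 145.092| = 0.5420
|158.47 - 158.86| = 0.3900
hysteresis = max(diffs) = 1.4990

1.4990
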